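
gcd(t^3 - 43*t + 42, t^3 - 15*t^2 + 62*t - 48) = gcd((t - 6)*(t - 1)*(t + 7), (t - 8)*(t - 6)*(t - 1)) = t^2 - 7*t + 6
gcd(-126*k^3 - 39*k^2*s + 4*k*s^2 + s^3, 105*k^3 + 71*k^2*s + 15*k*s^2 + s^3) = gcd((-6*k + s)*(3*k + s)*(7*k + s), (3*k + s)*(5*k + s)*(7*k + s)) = 21*k^2 + 10*k*s + s^2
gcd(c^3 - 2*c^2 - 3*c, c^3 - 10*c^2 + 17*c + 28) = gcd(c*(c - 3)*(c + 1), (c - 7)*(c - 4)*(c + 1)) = c + 1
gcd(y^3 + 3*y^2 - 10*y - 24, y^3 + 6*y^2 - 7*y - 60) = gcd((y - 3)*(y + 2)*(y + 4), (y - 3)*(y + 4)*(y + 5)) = y^2 + y - 12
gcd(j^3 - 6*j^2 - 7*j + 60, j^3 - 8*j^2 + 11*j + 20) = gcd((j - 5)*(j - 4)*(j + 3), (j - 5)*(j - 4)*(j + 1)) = j^2 - 9*j + 20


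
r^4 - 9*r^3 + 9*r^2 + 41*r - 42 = (r - 7)*(r - 3)*(r - 1)*(r + 2)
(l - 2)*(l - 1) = l^2 - 3*l + 2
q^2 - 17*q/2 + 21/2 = (q - 7)*(q - 3/2)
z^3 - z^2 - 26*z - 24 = (z - 6)*(z + 1)*(z + 4)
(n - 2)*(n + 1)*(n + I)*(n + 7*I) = n^4 - n^3 + 8*I*n^3 - 9*n^2 - 8*I*n^2 + 7*n - 16*I*n + 14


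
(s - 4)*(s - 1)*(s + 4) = s^3 - s^2 - 16*s + 16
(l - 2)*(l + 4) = l^2 + 2*l - 8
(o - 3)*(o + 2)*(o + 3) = o^3 + 2*o^2 - 9*o - 18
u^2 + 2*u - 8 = (u - 2)*(u + 4)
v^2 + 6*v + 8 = (v + 2)*(v + 4)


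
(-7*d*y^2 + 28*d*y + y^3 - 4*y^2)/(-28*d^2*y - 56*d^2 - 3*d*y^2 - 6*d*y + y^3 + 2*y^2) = y*(y - 4)/(4*d*y + 8*d + y^2 + 2*y)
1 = 1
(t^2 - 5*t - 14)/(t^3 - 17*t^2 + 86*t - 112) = (t + 2)/(t^2 - 10*t + 16)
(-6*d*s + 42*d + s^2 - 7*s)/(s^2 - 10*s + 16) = (-6*d*s + 42*d + s^2 - 7*s)/(s^2 - 10*s + 16)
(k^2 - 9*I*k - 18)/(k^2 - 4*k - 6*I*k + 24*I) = (k - 3*I)/(k - 4)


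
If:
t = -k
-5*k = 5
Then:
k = -1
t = 1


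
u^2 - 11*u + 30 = (u - 6)*(u - 5)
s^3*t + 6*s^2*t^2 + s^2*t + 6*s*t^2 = s*(s + 6*t)*(s*t + t)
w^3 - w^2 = w^2*(w - 1)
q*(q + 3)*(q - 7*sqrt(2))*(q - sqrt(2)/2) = q^4 - 15*sqrt(2)*q^3/2 + 3*q^3 - 45*sqrt(2)*q^2/2 + 7*q^2 + 21*q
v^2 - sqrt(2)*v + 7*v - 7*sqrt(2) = (v + 7)*(v - sqrt(2))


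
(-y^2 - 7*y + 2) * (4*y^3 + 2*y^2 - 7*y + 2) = -4*y^5 - 30*y^4 + y^3 + 51*y^2 - 28*y + 4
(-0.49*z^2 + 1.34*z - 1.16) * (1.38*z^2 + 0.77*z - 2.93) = -0.6762*z^4 + 1.4719*z^3 + 0.8667*z^2 - 4.8194*z + 3.3988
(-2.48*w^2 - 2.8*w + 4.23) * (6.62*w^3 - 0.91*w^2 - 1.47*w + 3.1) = -16.4176*w^5 - 16.2792*w^4 + 34.1962*w^3 - 7.4213*w^2 - 14.8981*w + 13.113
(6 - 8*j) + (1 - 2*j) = 7 - 10*j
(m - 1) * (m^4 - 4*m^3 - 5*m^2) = m^5 - 5*m^4 - m^3 + 5*m^2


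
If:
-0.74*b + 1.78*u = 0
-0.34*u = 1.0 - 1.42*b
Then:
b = 0.78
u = 0.33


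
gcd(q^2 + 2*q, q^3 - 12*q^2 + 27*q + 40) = 1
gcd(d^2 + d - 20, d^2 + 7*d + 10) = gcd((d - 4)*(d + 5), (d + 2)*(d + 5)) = d + 5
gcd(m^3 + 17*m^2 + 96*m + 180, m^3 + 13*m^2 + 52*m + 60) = m^2 + 11*m + 30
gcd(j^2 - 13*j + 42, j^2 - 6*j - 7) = j - 7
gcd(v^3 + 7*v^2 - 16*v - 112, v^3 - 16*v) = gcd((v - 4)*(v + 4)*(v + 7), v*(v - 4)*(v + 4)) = v^2 - 16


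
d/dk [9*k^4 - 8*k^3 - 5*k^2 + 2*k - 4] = 36*k^3 - 24*k^2 - 10*k + 2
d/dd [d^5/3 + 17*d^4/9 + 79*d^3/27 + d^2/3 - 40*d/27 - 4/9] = 5*d^4/3 + 68*d^3/9 + 79*d^2/9 + 2*d/3 - 40/27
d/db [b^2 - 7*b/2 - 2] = 2*b - 7/2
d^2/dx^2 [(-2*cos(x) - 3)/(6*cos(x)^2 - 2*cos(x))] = 3*(38*sin(x)^4/cos(x)^3 - 6*sin(x)^2 - 15 + 23/cos(x) + 18/cos(x)^2 - 40/cos(x)^3)/(2*(3*cos(x) - 1)^3)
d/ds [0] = 0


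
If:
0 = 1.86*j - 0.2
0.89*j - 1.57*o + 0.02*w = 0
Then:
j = 0.11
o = 0.0127388535031847*w + 0.0609547291281419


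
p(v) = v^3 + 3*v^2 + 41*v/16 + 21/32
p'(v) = 3*v^2 + 6*v + 41/16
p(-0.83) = 0.02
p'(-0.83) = -0.35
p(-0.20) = 0.26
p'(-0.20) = 1.48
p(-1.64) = 0.11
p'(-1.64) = 0.79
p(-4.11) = -28.63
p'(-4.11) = 28.58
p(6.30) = 385.92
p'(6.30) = 159.43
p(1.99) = 25.52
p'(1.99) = 26.38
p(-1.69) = 0.07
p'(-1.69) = 0.99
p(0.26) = 1.54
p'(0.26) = 4.33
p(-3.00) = -7.03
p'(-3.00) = 11.56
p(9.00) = 995.72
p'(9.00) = 299.56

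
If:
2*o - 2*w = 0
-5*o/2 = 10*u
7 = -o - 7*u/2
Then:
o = -56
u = 14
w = -56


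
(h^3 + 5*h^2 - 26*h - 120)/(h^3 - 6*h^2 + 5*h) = (h^2 + 10*h + 24)/(h*(h - 1))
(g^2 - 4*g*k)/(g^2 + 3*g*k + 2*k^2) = g*(g - 4*k)/(g^2 + 3*g*k + 2*k^2)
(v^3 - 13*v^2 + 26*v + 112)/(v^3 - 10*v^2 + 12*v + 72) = (v^2 - 15*v + 56)/(v^2 - 12*v + 36)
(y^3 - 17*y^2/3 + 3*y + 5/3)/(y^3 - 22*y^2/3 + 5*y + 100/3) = (3*y^2 - 2*y - 1)/(3*y^2 - 7*y - 20)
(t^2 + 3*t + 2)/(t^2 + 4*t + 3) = (t + 2)/(t + 3)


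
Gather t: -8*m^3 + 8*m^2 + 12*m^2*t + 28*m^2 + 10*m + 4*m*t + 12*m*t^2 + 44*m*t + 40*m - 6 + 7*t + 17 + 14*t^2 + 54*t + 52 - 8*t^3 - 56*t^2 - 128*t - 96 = -8*m^3 + 36*m^2 + 50*m - 8*t^3 + t^2*(12*m - 42) + t*(12*m^2 + 48*m - 67) - 33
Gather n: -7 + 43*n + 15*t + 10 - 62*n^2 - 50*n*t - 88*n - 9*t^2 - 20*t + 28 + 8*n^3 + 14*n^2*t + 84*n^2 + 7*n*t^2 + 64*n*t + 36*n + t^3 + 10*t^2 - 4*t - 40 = 8*n^3 + n^2*(14*t + 22) + n*(7*t^2 + 14*t - 9) + t^3 + t^2 - 9*t - 9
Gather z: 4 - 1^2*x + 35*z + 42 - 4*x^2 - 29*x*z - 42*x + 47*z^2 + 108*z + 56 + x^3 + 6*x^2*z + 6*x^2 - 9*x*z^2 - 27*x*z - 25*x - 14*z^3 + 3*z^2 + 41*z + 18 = x^3 + 2*x^2 - 68*x - 14*z^3 + z^2*(50 - 9*x) + z*(6*x^2 - 56*x + 184) + 120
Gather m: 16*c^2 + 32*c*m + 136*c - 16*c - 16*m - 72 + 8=16*c^2 + 120*c + m*(32*c - 16) - 64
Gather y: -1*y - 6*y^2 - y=-6*y^2 - 2*y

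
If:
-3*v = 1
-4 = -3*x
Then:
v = -1/3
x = 4/3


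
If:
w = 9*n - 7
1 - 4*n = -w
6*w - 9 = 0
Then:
No Solution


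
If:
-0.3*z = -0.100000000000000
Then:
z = 0.33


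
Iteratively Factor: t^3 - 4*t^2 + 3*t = (t - 1)*(t^2 - 3*t) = (t - 3)*(t - 1)*(t)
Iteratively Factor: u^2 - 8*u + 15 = (u - 5)*(u - 3)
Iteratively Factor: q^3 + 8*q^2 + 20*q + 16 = (q + 2)*(q^2 + 6*q + 8) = (q + 2)*(q + 4)*(q + 2)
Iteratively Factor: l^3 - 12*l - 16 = (l + 2)*(l^2 - 2*l - 8) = (l + 2)^2*(l - 4)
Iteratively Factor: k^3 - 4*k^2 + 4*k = (k - 2)*(k^2 - 2*k) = k*(k - 2)*(k - 2)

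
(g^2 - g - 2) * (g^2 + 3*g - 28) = g^4 + 2*g^3 - 33*g^2 + 22*g + 56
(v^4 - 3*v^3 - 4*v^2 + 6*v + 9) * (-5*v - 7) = -5*v^5 + 8*v^4 + 41*v^3 - 2*v^2 - 87*v - 63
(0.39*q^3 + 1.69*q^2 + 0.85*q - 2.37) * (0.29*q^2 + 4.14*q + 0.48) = 0.1131*q^5 + 2.1047*q^4 + 7.4303*q^3 + 3.6429*q^2 - 9.4038*q - 1.1376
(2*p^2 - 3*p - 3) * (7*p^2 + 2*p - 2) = 14*p^4 - 17*p^3 - 31*p^2 + 6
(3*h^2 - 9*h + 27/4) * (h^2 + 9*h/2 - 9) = 3*h^4 + 9*h^3/2 - 243*h^2/4 + 891*h/8 - 243/4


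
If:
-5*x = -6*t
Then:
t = 5*x/6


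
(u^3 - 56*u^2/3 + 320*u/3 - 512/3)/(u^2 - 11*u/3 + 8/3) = (u^2 - 16*u + 64)/(u - 1)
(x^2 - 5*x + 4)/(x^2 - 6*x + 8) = (x - 1)/(x - 2)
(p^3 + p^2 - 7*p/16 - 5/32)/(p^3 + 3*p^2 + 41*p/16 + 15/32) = (2*p - 1)/(2*p + 3)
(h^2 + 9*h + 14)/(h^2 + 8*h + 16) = (h^2 + 9*h + 14)/(h^2 + 8*h + 16)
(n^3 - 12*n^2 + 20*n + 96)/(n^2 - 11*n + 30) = (n^2 - 6*n - 16)/(n - 5)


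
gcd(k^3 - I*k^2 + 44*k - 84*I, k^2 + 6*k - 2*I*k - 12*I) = k - 2*I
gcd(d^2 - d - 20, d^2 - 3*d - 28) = d + 4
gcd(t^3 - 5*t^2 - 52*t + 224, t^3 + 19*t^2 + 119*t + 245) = t + 7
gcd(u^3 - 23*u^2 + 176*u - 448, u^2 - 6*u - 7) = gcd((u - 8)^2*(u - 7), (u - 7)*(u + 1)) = u - 7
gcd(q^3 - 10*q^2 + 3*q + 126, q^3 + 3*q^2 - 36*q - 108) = q^2 - 3*q - 18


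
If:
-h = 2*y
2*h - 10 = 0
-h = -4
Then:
No Solution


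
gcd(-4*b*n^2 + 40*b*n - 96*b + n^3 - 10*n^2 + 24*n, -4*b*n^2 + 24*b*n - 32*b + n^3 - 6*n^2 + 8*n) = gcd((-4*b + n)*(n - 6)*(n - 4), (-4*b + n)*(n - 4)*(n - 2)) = 4*b*n - 16*b - n^2 + 4*n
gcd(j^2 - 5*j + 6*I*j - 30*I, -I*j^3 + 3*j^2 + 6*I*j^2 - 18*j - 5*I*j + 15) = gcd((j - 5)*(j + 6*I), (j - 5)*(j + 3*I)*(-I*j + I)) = j - 5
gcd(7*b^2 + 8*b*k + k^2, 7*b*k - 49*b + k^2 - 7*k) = 7*b + k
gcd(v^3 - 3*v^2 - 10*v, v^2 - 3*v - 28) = 1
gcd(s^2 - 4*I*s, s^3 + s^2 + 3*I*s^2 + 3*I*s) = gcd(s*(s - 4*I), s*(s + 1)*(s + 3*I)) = s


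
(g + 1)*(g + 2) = g^2 + 3*g + 2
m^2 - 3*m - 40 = (m - 8)*(m + 5)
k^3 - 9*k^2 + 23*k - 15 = (k - 5)*(k - 3)*(k - 1)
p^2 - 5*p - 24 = (p - 8)*(p + 3)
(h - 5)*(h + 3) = h^2 - 2*h - 15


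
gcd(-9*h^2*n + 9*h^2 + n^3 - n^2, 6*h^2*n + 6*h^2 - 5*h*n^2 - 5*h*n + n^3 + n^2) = 3*h - n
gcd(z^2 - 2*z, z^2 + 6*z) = z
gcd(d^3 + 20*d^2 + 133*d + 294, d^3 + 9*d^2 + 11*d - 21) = d + 7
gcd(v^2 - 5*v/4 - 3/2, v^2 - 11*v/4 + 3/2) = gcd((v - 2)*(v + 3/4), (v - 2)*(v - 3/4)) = v - 2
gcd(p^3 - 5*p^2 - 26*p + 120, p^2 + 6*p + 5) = p + 5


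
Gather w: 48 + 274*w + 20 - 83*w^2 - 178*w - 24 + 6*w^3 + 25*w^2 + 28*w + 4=6*w^3 - 58*w^2 + 124*w + 48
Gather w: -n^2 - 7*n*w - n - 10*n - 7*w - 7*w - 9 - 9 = -n^2 - 11*n + w*(-7*n - 14) - 18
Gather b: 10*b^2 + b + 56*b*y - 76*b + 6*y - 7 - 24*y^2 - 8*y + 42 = 10*b^2 + b*(56*y - 75) - 24*y^2 - 2*y + 35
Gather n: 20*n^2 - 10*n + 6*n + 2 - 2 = 20*n^2 - 4*n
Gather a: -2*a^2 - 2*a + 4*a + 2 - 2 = -2*a^2 + 2*a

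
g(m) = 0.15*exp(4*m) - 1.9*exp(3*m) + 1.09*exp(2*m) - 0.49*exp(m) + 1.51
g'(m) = 0.6*exp(4*m) - 5.7*exp(3*m) + 2.18*exp(2*m) - 0.49*exp(m) = (0.6*exp(3*m) - 5.7*exp(2*m) + 2.18*exp(m) - 0.49)*exp(m)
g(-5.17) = 1.51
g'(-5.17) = -0.00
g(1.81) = -185.16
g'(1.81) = -385.59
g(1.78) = -173.77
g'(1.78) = -372.90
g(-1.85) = 1.45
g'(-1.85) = -0.04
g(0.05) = 0.18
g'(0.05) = -4.00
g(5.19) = 144664659.54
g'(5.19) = 589571622.26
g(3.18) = 24355.94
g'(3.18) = 122611.90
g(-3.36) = 1.49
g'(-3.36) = -0.01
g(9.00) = 645673911975533.00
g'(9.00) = 2583706396432450.00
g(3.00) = 9448.76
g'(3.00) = 52334.93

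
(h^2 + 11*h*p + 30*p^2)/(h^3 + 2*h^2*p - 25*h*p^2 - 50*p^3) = (-h - 6*p)/(-h^2 + 3*h*p + 10*p^2)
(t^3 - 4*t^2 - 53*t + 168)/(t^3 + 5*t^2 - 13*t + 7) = (t^2 - 11*t + 24)/(t^2 - 2*t + 1)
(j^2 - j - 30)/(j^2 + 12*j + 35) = (j - 6)/(j + 7)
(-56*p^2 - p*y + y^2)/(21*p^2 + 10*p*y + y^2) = (-8*p + y)/(3*p + y)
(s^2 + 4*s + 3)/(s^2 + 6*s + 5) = (s + 3)/(s + 5)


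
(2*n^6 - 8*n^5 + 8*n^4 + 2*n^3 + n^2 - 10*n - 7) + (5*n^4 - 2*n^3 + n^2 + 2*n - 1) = 2*n^6 - 8*n^5 + 13*n^4 + 2*n^2 - 8*n - 8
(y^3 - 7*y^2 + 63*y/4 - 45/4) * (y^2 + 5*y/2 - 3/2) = y^5 - 9*y^4/2 - 13*y^3/4 + 309*y^2/8 - 207*y/4 + 135/8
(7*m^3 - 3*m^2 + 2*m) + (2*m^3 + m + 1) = 9*m^3 - 3*m^2 + 3*m + 1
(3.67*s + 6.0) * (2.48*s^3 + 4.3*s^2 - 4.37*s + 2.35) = 9.1016*s^4 + 30.661*s^3 + 9.7621*s^2 - 17.5955*s + 14.1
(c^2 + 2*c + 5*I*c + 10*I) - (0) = c^2 + 2*c + 5*I*c + 10*I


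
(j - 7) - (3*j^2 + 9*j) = -3*j^2 - 8*j - 7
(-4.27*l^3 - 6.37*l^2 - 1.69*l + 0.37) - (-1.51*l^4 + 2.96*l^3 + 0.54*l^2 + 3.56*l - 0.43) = 1.51*l^4 - 7.23*l^3 - 6.91*l^2 - 5.25*l + 0.8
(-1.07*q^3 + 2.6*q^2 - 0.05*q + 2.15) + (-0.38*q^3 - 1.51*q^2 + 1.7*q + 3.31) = -1.45*q^3 + 1.09*q^2 + 1.65*q + 5.46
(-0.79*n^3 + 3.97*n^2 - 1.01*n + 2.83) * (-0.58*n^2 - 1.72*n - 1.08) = 0.4582*n^5 - 0.9438*n^4 - 5.3894*n^3 - 4.1918*n^2 - 3.7768*n - 3.0564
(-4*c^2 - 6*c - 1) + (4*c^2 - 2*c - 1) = -8*c - 2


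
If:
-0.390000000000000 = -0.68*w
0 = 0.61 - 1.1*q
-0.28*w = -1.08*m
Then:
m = 0.15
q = 0.55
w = 0.57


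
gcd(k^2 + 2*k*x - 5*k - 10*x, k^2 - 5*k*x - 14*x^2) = k + 2*x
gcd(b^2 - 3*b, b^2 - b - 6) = b - 3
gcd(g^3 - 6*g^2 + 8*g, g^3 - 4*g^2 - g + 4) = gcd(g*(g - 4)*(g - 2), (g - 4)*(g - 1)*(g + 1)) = g - 4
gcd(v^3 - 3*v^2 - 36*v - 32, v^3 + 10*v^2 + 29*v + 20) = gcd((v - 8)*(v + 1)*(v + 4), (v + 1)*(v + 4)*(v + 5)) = v^2 + 5*v + 4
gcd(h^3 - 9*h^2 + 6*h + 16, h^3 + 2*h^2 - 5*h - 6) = h^2 - h - 2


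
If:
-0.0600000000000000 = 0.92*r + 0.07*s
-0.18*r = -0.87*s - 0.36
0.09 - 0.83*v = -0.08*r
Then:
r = -0.03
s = -0.42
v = 0.11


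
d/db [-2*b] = -2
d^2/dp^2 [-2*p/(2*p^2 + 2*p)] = -2/(p^3 + 3*p^2 + 3*p + 1)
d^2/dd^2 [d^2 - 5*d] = 2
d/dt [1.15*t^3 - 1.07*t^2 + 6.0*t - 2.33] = 3.45*t^2 - 2.14*t + 6.0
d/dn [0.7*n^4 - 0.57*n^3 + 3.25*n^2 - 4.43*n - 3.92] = 2.8*n^3 - 1.71*n^2 + 6.5*n - 4.43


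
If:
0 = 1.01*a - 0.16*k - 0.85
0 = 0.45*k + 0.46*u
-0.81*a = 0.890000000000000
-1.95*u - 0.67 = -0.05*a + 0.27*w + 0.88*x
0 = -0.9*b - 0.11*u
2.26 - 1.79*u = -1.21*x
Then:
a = -1.10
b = -1.46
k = -12.25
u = 11.98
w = -140.91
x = 15.86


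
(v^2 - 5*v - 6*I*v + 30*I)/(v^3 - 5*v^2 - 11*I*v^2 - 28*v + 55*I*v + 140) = (v - 6*I)/(v^2 - 11*I*v - 28)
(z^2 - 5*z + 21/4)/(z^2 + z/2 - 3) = (z - 7/2)/(z + 2)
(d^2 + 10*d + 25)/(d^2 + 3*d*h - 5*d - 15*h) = (d^2 + 10*d + 25)/(d^2 + 3*d*h - 5*d - 15*h)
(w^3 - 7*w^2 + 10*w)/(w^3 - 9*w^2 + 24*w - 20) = w/(w - 2)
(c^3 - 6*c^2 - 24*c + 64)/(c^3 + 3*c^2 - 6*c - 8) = (c - 8)/(c + 1)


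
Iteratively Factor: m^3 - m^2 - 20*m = (m)*(m^2 - m - 20) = m*(m - 5)*(m + 4)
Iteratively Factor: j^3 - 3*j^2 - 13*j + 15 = (j - 5)*(j^2 + 2*j - 3) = (j - 5)*(j - 1)*(j + 3)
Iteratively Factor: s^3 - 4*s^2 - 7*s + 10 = (s + 2)*(s^2 - 6*s + 5) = (s - 5)*(s + 2)*(s - 1)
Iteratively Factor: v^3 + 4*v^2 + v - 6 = (v + 3)*(v^2 + v - 2) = (v - 1)*(v + 3)*(v + 2)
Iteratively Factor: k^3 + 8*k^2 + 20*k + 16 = (k + 4)*(k^2 + 4*k + 4) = (k + 2)*(k + 4)*(k + 2)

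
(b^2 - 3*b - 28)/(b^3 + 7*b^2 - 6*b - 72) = (b - 7)/(b^2 + 3*b - 18)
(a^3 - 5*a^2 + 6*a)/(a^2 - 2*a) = a - 3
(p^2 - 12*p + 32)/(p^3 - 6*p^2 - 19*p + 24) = (p - 4)/(p^2 + 2*p - 3)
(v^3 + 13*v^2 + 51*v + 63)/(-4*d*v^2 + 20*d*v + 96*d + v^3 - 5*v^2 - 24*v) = (v^2 + 10*v + 21)/(-4*d*v + 32*d + v^2 - 8*v)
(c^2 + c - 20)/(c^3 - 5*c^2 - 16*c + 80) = (c + 5)/(c^2 - c - 20)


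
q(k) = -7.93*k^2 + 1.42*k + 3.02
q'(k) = 1.42 - 15.86*k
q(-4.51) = -164.68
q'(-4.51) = 72.95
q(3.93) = -113.88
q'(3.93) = -60.91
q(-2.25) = -40.32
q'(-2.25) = 37.10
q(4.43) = -146.31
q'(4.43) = -68.84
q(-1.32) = -12.67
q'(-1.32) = 22.36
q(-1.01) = -6.50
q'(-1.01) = 17.44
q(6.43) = -315.71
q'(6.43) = -100.56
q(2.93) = -60.90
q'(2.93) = -45.05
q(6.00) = -273.94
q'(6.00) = -93.74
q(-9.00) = -652.09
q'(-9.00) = 144.16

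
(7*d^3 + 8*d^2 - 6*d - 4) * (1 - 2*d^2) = -14*d^5 - 16*d^4 + 19*d^3 + 16*d^2 - 6*d - 4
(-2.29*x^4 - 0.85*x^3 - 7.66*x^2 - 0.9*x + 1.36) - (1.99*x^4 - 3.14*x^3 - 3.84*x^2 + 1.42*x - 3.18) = -4.28*x^4 + 2.29*x^3 - 3.82*x^2 - 2.32*x + 4.54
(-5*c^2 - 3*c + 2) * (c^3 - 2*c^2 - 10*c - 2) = -5*c^5 + 7*c^4 + 58*c^3 + 36*c^2 - 14*c - 4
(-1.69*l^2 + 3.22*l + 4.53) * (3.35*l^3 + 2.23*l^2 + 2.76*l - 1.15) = -5.6615*l^5 + 7.0183*l^4 + 17.6917*l^3 + 20.9326*l^2 + 8.7998*l - 5.2095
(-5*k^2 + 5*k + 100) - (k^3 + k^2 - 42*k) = -k^3 - 6*k^2 + 47*k + 100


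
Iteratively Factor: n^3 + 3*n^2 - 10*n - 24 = (n + 2)*(n^2 + n - 12) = (n - 3)*(n + 2)*(n + 4)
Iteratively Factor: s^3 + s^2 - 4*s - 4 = (s - 2)*(s^2 + 3*s + 2) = (s - 2)*(s + 2)*(s + 1)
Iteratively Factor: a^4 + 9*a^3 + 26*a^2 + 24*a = (a)*(a^3 + 9*a^2 + 26*a + 24) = a*(a + 3)*(a^2 + 6*a + 8) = a*(a + 3)*(a + 4)*(a + 2)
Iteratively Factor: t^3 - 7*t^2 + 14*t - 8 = (t - 4)*(t^2 - 3*t + 2) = (t - 4)*(t - 2)*(t - 1)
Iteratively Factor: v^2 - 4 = (v + 2)*(v - 2)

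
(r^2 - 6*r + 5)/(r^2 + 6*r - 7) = (r - 5)/(r + 7)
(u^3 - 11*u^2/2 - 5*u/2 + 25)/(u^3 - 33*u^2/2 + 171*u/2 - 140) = (2*u^2 - u - 10)/(2*u^2 - 23*u + 56)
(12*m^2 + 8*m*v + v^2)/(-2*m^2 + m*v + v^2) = (6*m + v)/(-m + v)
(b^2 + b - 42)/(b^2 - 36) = (b + 7)/(b + 6)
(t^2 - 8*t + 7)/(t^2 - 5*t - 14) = (t - 1)/(t + 2)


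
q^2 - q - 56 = (q - 8)*(q + 7)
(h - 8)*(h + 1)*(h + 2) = h^3 - 5*h^2 - 22*h - 16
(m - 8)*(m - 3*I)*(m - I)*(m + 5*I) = m^4 - 8*m^3 + I*m^3 + 17*m^2 - 8*I*m^2 - 136*m - 15*I*m + 120*I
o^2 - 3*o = o*(o - 3)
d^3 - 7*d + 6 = (d - 2)*(d - 1)*(d + 3)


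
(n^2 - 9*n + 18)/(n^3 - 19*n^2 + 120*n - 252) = (n - 3)/(n^2 - 13*n + 42)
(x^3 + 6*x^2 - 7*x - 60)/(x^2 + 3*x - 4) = (x^2 + 2*x - 15)/(x - 1)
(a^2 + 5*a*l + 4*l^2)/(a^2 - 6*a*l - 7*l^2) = (a + 4*l)/(a - 7*l)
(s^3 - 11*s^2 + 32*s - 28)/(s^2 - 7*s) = s - 4 + 4/s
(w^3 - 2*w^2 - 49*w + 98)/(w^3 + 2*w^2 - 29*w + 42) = (w - 7)/(w - 3)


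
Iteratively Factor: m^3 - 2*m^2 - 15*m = (m + 3)*(m^2 - 5*m) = m*(m + 3)*(m - 5)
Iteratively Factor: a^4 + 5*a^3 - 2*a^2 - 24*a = (a + 4)*(a^3 + a^2 - 6*a) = (a + 3)*(a + 4)*(a^2 - 2*a) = (a - 2)*(a + 3)*(a + 4)*(a)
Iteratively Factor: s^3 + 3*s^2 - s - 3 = (s + 3)*(s^2 - 1) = (s + 1)*(s + 3)*(s - 1)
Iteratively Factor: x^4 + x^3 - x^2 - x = (x + 1)*(x^3 - x) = (x + 1)^2*(x^2 - x) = (x - 1)*(x + 1)^2*(x)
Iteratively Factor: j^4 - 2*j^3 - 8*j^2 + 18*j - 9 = (j - 1)*(j^3 - j^2 - 9*j + 9) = (j - 1)*(j + 3)*(j^2 - 4*j + 3) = (j - 3)*(j - 1)*(j + 3)*(j - 1)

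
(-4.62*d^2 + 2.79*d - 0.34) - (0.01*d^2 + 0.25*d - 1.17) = -4.63*d^2 + 2.54*d + 0.83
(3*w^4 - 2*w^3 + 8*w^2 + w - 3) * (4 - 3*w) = -9*w^5 + 18*w^4 - 32*w^3 + 29*w^2 + 13*w - 12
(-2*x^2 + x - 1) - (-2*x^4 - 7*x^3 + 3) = 2*x^4 + 7*x^3 - 2*x^2 + x - 4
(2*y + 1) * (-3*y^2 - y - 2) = -6*y^3 - 5*y^2 - 5*y - 2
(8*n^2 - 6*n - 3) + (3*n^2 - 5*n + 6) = 11*n^2 - 11*n + 3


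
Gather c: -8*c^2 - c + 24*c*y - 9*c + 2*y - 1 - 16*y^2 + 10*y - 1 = -8*c^2 + c*(24*y - 10) - 16*y^2 + 12*y - 2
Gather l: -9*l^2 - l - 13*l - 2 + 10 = -9*l^2 - 14*l + 8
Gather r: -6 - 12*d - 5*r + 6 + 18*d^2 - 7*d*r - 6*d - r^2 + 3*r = 18*d^2 - 18*d - r^2 + r*(-7*d - 2)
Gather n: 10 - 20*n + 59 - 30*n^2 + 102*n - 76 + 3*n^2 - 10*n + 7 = -27*n^2 + 72*n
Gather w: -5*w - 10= -5*w - 10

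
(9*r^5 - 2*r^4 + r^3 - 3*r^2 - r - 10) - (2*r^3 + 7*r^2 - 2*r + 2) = 9*r^5 - 2*r^4 - r^3 - 10*r^2 + r - 12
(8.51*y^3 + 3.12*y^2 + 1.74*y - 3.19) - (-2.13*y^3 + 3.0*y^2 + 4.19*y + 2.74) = 10.64*y^3 + 0.12*y^2 - 2.45*y - 5.93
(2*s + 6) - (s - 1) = s + 7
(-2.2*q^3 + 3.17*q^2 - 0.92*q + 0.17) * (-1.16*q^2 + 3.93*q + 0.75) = 2.552*q^5 - 12.3232*q^4 + 11.8753*q^3 - 1.4353*q^2 - 0.0219*q + 0.1275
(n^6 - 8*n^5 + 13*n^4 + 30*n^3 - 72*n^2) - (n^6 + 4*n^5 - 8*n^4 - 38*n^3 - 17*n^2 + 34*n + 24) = -12*n^5 + 21*n^4 + 68*n^3 - 55*n^2 - 34*n - 24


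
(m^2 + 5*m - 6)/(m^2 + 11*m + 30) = (m - 1)/(m + 5)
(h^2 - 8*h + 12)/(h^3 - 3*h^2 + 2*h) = (h - 6)/(h*(h - 1))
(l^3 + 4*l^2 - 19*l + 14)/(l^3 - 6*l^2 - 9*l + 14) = (l^2 + 5*l - 14)/(l^2 - 5*l - 14)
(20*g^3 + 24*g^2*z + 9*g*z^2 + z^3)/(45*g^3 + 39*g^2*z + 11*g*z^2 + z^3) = (4*g^2 + 4*g*z + z^2)/(9*g^2 + 6*g*z + z^2)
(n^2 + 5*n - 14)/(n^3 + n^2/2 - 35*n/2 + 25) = 2*(n + 7)/(2*n^2 + 5*n - 25)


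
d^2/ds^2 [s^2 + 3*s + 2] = 2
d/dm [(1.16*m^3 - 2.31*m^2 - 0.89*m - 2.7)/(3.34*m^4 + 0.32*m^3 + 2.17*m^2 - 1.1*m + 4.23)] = (-3.8744*m^6 + 15.4308*m^5 + 12.1742*m^4 + 34.0896*m^3 + 21.7847*m^2 - 7.8246*m - 6.7347)/(11.1556*m^8 + 2.1376*m^7 + 14.598*m^6 - 5.9592*m^5 + 32.2613*m^4 - 2.0668*m^3 + 19.5682*m^2 - 9.306*m + 17.8929)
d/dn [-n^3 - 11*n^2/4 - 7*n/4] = -3*n^2 - 11*n/2 - 7/4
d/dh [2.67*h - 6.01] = 2.67000000000000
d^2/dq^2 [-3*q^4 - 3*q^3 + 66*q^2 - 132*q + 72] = -36*q^2 - 18*q + 132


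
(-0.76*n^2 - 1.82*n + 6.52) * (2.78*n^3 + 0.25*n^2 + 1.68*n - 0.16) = -2.1128*n^5 - 5.2496*n^4 + 16.3938*n^3 - 1.306*n^2 + 11.2448*n - 1.0432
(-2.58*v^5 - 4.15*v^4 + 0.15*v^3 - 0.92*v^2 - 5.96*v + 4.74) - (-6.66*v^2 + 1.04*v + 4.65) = -2.58*v^5 - 4.15*v^4 + 0.15*v^3 + 5.74*v^2 - 7.0*v + 0.0899999999999999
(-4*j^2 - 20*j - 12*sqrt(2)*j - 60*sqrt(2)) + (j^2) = -3*j^2 - 20*j - 12*sqrt(2)*j - 60*sqrt(2)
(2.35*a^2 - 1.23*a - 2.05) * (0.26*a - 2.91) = 0.611*a^3 - 7.1583*a^2 + 3.0463*a + 5.9655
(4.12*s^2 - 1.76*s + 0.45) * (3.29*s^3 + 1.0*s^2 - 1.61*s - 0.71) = 13.5548*s^5 - 1.6704*s^4 - 6.9127*s^3 + 0.3584*s^2 + 0.5251*s - 0.3195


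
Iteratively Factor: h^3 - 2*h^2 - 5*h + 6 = (h - 1)*(h^2 - h - 6) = (h - 1)*(h + 2)*(h - 3)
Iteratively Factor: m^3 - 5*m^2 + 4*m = (m - 1)*(m^2 - 4*m) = (m - 4)*(m - 1)*(m)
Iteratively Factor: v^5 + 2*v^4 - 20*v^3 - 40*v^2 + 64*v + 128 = (v + 2)*(v^4 - 20*v^2 + 64) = (v + 2)^2*(v^3 - 2*v^2 - 16*v + 32) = (v - 4)*(v + 2)^2*(v^2 + 2*v - 8) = (v - 4)*(v + 2)^2*(v + 4)*(v - 2)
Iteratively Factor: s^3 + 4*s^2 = (s)*(s^2 + 4*s) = s*(s + 4)*(s)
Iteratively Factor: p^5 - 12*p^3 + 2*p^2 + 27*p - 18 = (p - 1)*(p^4 + p^3 - 11*p^2 - 9*p + 18) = (p - 1)*(p + 2)*(p^3 - p^2 - 9*p + 9) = (p - 1)*(p + 2)*(p + 3)*(p^2 - 4*p + 3) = (p - 3)*(p - 1)*(p + 2)*(p + 3)*(p - 1)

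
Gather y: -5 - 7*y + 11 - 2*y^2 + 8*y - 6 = -2*y^2 + y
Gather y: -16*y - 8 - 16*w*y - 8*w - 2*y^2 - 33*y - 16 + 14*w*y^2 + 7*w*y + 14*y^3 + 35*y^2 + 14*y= -8*w + 14*y^3 + y^2*(14*w + 33) + y*(-9*w - 35) - 24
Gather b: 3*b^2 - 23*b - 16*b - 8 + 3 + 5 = 3*b^2 - 39*b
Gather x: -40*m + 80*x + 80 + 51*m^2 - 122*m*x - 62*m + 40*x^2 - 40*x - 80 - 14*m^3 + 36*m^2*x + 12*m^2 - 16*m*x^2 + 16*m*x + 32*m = -14*m^3 + 63*m^2 - 70*m + x^2*(40 - 16*m) + x*(36*m^2 - 106*m + 40)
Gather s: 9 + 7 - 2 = 14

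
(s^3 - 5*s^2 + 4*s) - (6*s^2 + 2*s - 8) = s^3 - 11*s^2 + 2*s + 8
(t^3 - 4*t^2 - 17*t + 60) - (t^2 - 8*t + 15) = t^3 - 5*t^2 - 9*t + 45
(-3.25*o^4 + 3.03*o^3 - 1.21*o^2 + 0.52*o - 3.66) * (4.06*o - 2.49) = -13.195*o^5 + 20.3943*o^4 - 12.4573*o^3 + 5.1241*o^2 - 16.1544*o + 9.1134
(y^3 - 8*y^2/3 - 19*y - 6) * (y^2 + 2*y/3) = y^5 - 2*y^4 - 187*y^3/9 - 56*y^2/3 - 4*y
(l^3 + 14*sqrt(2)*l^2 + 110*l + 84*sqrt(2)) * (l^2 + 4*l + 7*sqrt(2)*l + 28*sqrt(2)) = l^5 + 4*l^4 + 21*sqrt(2)*l^4 + 84*sqrt(2)*l^3 + 306*l^3 + 854*sqrt(2)*l^2 + 1224*l^2 + 1176*l + 3416*sqrt(2)*l + 4704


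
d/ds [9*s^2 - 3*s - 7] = 18*s - 3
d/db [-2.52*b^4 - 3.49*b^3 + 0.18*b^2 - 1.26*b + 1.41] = -10.08*b^3 - 10.47*b^2 + 0.36*b - 1.26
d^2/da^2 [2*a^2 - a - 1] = 4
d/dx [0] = 0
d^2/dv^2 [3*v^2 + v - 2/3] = 6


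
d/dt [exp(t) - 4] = exp(t)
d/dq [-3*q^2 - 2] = -6*q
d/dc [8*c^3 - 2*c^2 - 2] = 4*c*(6*c - 1)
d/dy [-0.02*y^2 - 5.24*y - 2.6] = -0.04*y - 5.24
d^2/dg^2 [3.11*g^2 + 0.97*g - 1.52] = 6.22000000000000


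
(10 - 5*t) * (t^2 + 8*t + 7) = -5*t^3 - 30*t^2 + 45*t + 70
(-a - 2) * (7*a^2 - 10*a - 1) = -7*a^3 - 4*a^2 + 21*a + 2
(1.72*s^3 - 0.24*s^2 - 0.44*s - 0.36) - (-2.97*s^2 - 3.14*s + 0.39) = 1.72*s^3 + 2.73*s^2 + 2.7*s - 0.75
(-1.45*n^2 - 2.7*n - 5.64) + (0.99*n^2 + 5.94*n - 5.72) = -0.46*n^2 + 3.24*n - 11.36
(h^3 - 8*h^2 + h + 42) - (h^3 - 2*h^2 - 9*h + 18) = -6*h^2 + 10*h + 24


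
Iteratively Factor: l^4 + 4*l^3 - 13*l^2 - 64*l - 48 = (l + 4)*(l^3 - 13*l - 12) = (l + 3)*(l + 4)*(l^2 - 3*l - 4) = (l + 1)*(l + 3)*(l + 4)*(l - 4)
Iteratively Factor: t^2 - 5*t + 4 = (t - 1)*(t - 4)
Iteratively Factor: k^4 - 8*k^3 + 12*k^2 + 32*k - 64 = (k - 4)*(k^3 - 4*k^2 - 4*k + 16) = (k - 4)*(k + 2)*(k^2 - 6*k + 8) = (k - 4)^2*(k + 2)*(k - 2)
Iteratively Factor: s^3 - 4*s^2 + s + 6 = (s - 2)*(s^2 - 2*s - 3) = (s - 2)*(s + 1)*(s - 3)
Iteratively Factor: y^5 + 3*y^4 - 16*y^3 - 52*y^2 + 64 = (y + 2)*(y^4 + y^3 - 18*y^2 - 16*y + 32) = (y - 1)*(y + 2)*(y^3 + 2*y^2 - 16*y - 32) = (y - 4)*(y - 1)*(y + 2)*(y^2 + 6*y + 8) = (y - 4)*(y - 1)*(y + 2)^2*(y + 4)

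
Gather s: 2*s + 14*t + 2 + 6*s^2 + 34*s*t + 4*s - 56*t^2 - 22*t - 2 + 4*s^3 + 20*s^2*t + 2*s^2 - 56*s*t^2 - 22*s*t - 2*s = 4*s^3 + s^2*(20*t + 8) + s*(-56*t^2 + 12*t + 4) - 56*t^2 - 8*t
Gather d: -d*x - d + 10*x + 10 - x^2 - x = d*(-x - 1) - x^2 + 9*x + 10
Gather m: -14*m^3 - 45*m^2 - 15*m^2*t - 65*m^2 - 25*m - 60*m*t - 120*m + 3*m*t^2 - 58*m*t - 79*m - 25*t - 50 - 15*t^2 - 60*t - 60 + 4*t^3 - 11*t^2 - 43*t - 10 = -14*m^3 + m^2*(-15*t - 110) + m*(3*t^2 - 118*t - 224) + 4*t^3 - 26*t^2 - 128*t - 120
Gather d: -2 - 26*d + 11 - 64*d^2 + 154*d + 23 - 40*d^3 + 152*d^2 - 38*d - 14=-40*d^3 + 88*d^2 + 90*d + 18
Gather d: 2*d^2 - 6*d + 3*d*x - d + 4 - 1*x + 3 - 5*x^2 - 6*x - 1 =2*d^2 + d*(3*x - 7) - 5*x^2 - 7*x + 6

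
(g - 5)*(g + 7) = g^2 + 2*g - 35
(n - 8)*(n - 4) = n^2 - 12*n + 32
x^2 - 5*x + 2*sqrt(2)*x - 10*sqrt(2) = (x - 5)*(x + 2*sqrt(2))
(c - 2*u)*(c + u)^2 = c^3 - 3*c*u^2 - 2*u^3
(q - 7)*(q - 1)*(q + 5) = q^3 - 3*q^2 - 33*q + 35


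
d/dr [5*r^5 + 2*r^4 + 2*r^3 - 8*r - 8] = 25*r^4 + 8*r^3 + 6*r^2 - 8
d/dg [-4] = 0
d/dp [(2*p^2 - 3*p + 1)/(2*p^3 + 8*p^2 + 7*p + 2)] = (-4*p^4 + 12*p^3 + 32*p^2 - 8*p - 13)/(4*p^6 + 32*p^5 + 92*p^4 + 120*p^3 + 81*p^2 + 28*p + 4)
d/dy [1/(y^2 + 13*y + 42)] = (-2*y - 13)/(y^2 + 13*y + 42)^2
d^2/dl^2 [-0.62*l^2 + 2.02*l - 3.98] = -1.24000000000000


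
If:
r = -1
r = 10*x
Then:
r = -1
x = -1/10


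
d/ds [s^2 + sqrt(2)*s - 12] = 2*s + sqrt(2)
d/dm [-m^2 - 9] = -2*m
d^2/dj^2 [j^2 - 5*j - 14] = 2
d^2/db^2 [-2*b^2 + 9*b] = -4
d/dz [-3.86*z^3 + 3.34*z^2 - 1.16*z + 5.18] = -11.58*z^2 + 6.68*z - 1.16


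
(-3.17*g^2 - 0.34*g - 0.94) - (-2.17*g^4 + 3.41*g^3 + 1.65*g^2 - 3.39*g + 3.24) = 2.17*g^4 - 3.41*g^3 - 4.82*g^2 + 3.05*g - 4.18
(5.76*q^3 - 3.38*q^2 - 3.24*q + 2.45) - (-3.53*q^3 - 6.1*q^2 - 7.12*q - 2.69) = 9.29*q^3 + 2.72*q^2 + 3.88*q + 5.14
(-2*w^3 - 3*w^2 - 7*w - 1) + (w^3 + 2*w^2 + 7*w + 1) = -w^3 - w^2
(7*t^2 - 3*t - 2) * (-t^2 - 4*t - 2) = -7*t^4 - 25*t^3 + 14*t + 4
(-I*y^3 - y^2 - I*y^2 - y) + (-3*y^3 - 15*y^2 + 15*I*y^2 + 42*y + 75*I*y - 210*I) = -3*y^3 - I*y^3 - 16*y^2 + 14*I*y^2 + 41*y + 75*I*y - 210*I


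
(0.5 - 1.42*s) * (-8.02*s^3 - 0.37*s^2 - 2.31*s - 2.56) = 11.3884*s^4 - 3.4846*s^3 + 3.0952*s^2 + 2.4802*s - 1.28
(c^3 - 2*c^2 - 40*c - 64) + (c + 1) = c^3 - 2*c^2 - 39*c - 63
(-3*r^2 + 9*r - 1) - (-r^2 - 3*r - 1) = -2*r^2 + 12*r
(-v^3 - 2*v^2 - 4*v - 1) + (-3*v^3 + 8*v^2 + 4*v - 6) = -4*v^3 + 6*v^2 - 7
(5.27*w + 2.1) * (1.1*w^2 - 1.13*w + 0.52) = 5.797*w^3 - 3.6451*w^2 + 0.3674*w + 1.092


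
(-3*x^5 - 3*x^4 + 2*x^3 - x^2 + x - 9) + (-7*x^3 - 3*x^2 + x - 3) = -3*x^5 - 3*x^4 - 5*x^3 - 4*x^2 + 2*x - 12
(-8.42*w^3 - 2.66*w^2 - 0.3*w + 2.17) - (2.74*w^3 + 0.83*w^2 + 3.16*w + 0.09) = -11.16*w^3 - 3.49*w^2 - 3.46*w + 2.08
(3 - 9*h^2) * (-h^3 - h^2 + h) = 9*h^5 + 9*h^4 - 12*h^3 - 3*h^2 + 3*h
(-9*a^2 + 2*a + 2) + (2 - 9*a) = -9*a^2 - 7*a + 4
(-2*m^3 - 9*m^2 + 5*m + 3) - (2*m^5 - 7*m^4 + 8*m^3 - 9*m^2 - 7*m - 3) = -2*m^5 + 7*m^4 - 10*m^3 + 12*m + 6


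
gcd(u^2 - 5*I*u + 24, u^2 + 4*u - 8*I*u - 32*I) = u - 8*I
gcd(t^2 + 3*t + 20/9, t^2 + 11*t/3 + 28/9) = t + 4/3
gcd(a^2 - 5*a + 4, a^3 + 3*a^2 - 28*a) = a - 4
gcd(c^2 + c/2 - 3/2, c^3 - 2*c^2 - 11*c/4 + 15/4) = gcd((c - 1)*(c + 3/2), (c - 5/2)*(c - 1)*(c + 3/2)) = c^2 + c/2 - 3/2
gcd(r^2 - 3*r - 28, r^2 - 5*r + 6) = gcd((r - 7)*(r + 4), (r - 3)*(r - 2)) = 1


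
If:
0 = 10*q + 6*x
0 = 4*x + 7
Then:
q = 21/20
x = -7/4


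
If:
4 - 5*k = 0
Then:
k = 4/5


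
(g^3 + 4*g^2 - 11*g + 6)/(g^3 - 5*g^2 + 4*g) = (g^2 + 5*g - 6)/(g*(g - 4))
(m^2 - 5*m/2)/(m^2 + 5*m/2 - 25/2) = m/(m + 5)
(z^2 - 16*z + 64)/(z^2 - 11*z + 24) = (z - 8)/(z - 3)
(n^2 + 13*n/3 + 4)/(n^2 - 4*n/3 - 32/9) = 3*(n + 3)/(3*n - 8)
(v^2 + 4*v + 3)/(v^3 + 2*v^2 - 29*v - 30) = (v + 3)/(v^2 + v - 30)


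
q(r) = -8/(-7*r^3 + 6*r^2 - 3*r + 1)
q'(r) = -8*(21*r^2 - 12*r + 3)/(-7*r^3 + 6*r^2 - 3*r + 1)^2 = 24*(-7*r^2 + 4*r - 1)/(7*r^3 - 6*r^2 + 3*r - 1)^2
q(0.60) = 52.63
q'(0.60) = -1163.43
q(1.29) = 1.01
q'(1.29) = -2.87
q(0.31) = -18.26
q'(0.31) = -54.12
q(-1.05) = -0.42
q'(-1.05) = -0.87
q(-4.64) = -0.01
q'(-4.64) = -0.01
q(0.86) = 5.02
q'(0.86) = -25.83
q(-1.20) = -0.32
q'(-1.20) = -0.59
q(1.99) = 0.22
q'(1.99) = -0.38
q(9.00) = 0.00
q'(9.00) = 0.00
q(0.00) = -8.00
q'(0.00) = -24.00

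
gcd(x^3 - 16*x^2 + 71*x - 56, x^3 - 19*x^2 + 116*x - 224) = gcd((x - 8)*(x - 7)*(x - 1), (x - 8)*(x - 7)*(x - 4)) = x^2 - 15*x + 56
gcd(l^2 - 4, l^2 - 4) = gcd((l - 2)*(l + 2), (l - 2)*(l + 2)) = l^2 - 4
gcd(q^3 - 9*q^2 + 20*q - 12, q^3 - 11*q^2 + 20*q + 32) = 1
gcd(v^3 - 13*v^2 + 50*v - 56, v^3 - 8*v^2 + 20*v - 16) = v^2 - 6*v + 8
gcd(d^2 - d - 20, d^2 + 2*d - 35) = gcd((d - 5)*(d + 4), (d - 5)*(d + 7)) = d - 5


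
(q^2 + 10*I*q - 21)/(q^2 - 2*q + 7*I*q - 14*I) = (q + 3*I)/(q - 2)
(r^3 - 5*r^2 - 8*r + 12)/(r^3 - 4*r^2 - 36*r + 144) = (r^2 + r - 2)/(r^2 + 2*r - 24)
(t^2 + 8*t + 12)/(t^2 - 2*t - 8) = (t + 6)/(t - 4)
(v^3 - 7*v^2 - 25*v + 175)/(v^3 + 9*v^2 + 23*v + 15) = (v^2 - 12*v + 35)/(v^2 + 4*v + 3)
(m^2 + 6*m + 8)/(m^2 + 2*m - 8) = (m + 2)/(m - 2)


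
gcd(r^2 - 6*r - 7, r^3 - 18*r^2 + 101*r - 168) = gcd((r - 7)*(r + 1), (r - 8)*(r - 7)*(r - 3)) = r - 7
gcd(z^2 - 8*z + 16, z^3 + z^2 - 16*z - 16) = z - 4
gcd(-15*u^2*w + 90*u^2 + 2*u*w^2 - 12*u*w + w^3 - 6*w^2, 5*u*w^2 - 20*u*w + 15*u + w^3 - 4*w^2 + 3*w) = 5*u + w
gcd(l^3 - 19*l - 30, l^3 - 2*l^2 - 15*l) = l^2 - 2*l - 15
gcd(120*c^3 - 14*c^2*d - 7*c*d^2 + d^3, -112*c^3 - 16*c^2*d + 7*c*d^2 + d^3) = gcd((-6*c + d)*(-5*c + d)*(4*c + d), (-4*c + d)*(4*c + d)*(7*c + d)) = 4*c + d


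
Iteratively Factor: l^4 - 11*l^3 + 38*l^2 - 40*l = (l - 2)*(l^3 - 9*l^2 + 20*l) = (l - 5)*(l - 2)*(l^2 - 4*l) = l*(l - 5)*(l - 2)*(l - 4)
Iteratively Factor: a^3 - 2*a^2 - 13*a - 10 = (a - 5)*(a^2 + 3*a + 2) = (a - 5)*(a + 1)*(a + 2)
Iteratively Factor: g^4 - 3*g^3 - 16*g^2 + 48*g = (g)*(g^3 - 3*g^2 - 16*g + 48) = g*(g - 3)*(g^2 - 16) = g*(g - 3)*(g + 4)*(g - 4)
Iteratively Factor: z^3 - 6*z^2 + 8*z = (z - 2)*(z^2 - 4*z) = (z - 4)*(z - 2)*(z)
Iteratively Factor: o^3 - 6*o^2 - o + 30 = (o + 2)*(o^2 - 8*o + 15) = (o - 3)*(o + 2)*(o - 5)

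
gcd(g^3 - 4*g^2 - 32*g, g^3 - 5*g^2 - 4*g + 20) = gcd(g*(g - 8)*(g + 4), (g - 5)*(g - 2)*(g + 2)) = 1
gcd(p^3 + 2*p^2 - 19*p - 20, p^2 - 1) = p + 1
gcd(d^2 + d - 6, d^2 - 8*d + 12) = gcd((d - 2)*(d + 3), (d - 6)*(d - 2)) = d - 2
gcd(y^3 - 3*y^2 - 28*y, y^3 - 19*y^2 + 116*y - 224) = y - 7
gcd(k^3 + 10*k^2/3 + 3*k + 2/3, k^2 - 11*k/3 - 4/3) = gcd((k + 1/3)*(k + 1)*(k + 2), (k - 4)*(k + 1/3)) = k + 1/3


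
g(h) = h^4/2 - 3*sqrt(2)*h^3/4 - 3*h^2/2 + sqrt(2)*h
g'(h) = 2*h^3 - 9*sqrt(2)*h^2/4 - 3*h + sqrt(2)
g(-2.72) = 33.77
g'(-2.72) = -54.21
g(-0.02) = -0.03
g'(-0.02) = 1.47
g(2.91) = 1.13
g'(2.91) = 15.02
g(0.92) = -0.44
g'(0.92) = -2.48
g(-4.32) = 225.55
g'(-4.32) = -206.25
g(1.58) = -2.58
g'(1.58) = -3.38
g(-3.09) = 58.18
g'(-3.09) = -78.70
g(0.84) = -0.25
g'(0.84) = -2.17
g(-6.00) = 814.62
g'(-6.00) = -527.14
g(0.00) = 0.00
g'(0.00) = 1.41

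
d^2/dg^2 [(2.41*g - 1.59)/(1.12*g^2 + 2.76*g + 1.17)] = ((2.24*g + 2.76)*(2.41*g - 1.59)*(4.48*g + 5.52) - (16.1952*g + 9.7416)*(1.12*g^2 + 2.76*g + 1.17))/(1.12*g^2 + 2.76*g + 1.17)^3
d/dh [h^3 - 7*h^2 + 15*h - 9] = 3*h^2 - 14*h + 15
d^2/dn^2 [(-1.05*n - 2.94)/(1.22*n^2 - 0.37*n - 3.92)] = ((1.05*n + 2.94)*(2.44*n - 0.37)*(4.88*n - 0.74) + (7.686*n + 6.3966)*(-1.22*n^2 + 0.37*n + 3.92))/(-1.22*n^2 + 0.37*n + 3.92)^3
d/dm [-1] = 0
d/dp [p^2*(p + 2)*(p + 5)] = p*(4*p^2 + 21*p + 20)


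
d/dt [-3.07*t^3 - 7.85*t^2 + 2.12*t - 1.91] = -9.21*t^2 - 15.7*t + 2.12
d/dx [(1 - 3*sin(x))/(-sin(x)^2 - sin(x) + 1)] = (-3*sin(x)^2 + 2*sin(x) - 2)*cos(x)/(sin(x) - cos(x)^2)^2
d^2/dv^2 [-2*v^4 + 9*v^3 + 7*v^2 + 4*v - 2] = -24*v^2 + 54*v + 14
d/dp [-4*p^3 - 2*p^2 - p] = -12*p^2 - 4*p - 1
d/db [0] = 0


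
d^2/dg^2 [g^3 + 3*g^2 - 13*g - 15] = 6*g + 6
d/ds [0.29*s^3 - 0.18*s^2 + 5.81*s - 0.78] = 0.87*s^2 - 0.36*s + 5.81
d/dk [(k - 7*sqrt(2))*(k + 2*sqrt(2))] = 2*k - 5*sqrt(2)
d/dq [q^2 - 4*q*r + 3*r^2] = 2*q - 4*r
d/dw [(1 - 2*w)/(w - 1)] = (w - 1)^(-2)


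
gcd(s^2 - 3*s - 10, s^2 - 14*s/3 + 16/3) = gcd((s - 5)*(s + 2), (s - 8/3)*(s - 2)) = 1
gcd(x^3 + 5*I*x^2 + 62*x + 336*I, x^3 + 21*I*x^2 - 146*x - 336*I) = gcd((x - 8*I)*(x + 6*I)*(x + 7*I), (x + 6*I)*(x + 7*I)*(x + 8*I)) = x^2 + 13*I*x - 42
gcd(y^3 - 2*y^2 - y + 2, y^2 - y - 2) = y^2 - y - 2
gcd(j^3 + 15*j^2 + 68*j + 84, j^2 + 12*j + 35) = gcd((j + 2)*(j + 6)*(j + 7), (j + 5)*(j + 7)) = j + 7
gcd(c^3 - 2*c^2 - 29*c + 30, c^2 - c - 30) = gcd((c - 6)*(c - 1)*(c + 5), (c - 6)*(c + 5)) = c^2 - c - 30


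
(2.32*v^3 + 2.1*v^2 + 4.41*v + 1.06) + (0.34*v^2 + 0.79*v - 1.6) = 2.32*v^3 + 2.44*v^2 + 5.2*v - 0.54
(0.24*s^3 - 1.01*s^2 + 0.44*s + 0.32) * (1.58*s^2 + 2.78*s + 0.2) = 0.3792*s^5 - 0.9286*s^4 - 2.0646*s^3 + 1.5268*s^2 + 0.9776*s + 0.064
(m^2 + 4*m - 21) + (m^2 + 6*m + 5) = 2*m^2 + 10*m - 16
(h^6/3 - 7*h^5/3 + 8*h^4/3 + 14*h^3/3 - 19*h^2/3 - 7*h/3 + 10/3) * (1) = h^6/3 - 7*h^5/3 + 8*h^4/3 + 14*h^3/3 - 19*h^2/3 - 7*h/3 + 10/3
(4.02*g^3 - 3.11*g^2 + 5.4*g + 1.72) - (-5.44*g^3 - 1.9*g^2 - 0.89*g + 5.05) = 9.46*g^3 - 1.21*g^2 + 6.29*g - 3.33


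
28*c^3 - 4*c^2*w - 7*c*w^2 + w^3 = (-7*c + w)*(-2*c + w)*(2*c + w)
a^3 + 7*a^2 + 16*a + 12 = (a + 2)^2*(a + 3)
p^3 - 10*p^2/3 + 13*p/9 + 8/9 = (p - 8/3)*(p - 1)*(p + 1/3)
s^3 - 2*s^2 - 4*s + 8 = (s - 2)^2*(s + 2)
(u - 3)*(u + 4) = u^2 + u - 12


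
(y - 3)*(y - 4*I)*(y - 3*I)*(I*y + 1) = I*y^4 + 8*y^3 - 3*I*y^3 - 24*y^2 - 19*I*y^2 - 12*y + 57*I*y + 36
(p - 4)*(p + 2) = p^2 - 2*p - 8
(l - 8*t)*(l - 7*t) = l^2 - 15*l*t + 56*t^2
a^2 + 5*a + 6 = (a + 2)*(a + 3)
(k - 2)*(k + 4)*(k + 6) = k^3 + 8*k^2 + 4*k - 48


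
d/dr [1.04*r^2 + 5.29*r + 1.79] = 2.08*r + 5.29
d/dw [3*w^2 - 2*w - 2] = 6*w - 2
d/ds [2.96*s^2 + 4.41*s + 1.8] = 5.92*s + 4.41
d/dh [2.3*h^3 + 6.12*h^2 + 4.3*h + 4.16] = 6.9*h^2 + 12.24*h + 4.3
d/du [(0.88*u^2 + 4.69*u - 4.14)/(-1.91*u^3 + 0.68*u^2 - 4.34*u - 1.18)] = (1.6808*u^4 + 17.9158*u^3 - 30.7306*u^2 + 3.5536*u - 23.5018)/(3.6481*u^6 - 2.5976*u^5 + 17.0412*u^4 - 1.3948*u^3 + 17.2308*u^2 + 10.2424*u + 1.3924)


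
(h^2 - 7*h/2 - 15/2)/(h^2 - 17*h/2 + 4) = (2*h^2 - 7*h - 15)/(2*h^2 - 17*h + 8)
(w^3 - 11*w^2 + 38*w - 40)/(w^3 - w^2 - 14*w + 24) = (w^2 - 9*w + 20)/(w^2 + w - 12)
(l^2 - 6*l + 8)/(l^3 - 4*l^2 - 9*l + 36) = (l - 2)/(l^2 - 9)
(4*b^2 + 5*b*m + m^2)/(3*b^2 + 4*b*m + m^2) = (4*b + m)/(3*b + m)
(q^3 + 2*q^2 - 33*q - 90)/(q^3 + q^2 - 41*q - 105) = (q - 6)/(q - 7)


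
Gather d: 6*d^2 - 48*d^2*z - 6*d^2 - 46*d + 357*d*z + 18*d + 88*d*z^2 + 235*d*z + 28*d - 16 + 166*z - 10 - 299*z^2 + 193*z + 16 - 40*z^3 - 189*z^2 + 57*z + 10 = -48*d^2*z + d*(88*z^2 + 592*z) - 40*z^3 - 488*z^2 + 416*z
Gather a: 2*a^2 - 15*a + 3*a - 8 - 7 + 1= 2*a^2 - 12*a - 14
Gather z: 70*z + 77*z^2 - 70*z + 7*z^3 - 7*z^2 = 7*z^3 + 70*z^2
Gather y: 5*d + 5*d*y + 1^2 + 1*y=5*d + y*(5*d + 1) + 1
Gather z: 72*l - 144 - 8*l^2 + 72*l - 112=-8*l^2 + 144*l - 256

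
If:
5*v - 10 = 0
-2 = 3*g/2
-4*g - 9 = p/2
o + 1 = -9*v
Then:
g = -4/3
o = -19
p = -22/3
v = 2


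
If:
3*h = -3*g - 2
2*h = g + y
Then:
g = -y/3 - 4/9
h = y/3 - 2/9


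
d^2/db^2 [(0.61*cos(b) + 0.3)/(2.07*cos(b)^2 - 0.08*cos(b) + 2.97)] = (-0.0199113638153996*cos(b)^5 - 0.0399394173371697*cos(b)^4 + 0.212368958042509*cos(b)^3 + 0.113836407659169*cos(b)^2 - 0.215214143779681*cos(b) - 0.0258626988144294)/(0.0675680706522577*cos(b)^6 - 0.00783397920605887*cos(b)^5 + 0.291139240506329*cos(b)^4 - 0.0224840145652948*cos(b)^3 + 0.417721518987342*cos(b)^2 - 0.0161270384790134*cos(b) + 0.199572101177791)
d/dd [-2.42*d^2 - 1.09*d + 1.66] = -4.84*d - 1.09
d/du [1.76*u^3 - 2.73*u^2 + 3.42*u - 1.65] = 5.28*u^2 - 5.46*u + 3.42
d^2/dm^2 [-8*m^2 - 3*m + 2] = -16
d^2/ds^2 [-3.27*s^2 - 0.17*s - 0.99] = -6.54000000000000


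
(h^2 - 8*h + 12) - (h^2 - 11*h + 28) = 3*h - 16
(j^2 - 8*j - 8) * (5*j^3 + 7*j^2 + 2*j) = 5*j^5 - 33*j^4 - 94*j^3 - 72*j^2 - 16*j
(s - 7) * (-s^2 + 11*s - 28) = -s^3 + 18*s^2 - 105*s + 196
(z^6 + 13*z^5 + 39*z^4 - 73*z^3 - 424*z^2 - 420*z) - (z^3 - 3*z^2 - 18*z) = z^6 + 13*z^5 + 39*z^4 - 74*z^3 - 421*z^2 - 402*z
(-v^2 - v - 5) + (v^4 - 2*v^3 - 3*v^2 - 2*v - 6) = v^4 - 2*v^3 - 4*v^2 - 3*v - 11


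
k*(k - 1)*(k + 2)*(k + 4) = k^4 + 5*k^3 + 2*k^2 - 8*k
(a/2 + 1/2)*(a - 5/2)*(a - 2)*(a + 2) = a^4/2 - 3*a^3/4 - 13*a^2/4 + 3*a + 5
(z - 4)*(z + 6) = z^2 + 2*z - 24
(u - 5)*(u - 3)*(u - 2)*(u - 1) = u^4 - 11*u^3 + 41*u^2 - 61*u + 30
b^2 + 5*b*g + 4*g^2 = (b + g)*(b + 4*g)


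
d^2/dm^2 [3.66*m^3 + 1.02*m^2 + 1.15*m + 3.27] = 21.96*m + 2.04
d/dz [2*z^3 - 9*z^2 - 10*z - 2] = 6*z^2 - 18*z - 10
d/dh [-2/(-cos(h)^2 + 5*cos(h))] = 2*(2*cos(h) - 5)*sin(h)/((cos(h) - 5)^2*cos(h)^2)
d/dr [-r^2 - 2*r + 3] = -2*r - 2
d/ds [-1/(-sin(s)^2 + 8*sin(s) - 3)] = 2*(4 - sin(s))*cos(s)/(sin(s)^2 - 8*sin(s) + 3)^2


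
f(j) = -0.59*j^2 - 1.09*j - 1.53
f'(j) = -1.18*j - 1.09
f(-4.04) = -6.76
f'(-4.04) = 3.68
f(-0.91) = -1.03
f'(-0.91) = -0.02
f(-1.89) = -1.58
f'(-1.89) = 1.14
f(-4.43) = -8.28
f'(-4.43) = 4.14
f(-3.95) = -6.43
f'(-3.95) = 3.57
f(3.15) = -10.82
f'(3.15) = -4.81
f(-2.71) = -2.91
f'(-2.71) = 2.11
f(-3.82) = -5.98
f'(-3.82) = 3.42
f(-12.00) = -73.41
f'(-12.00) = 13.07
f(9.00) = -59.13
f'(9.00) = -11.71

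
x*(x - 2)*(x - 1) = x^3 - 3*x^2 + 2*x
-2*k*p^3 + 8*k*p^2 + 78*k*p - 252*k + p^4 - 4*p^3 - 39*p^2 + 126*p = (-2*k + p)*(p - 7)*(p - 3)*(p + 6)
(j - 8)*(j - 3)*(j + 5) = j^3 - 6*j^2 - 31*j + 120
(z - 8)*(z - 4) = z^2 - 12*z + 32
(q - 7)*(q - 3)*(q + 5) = q^3 - 5*q^2 - 29*q + 105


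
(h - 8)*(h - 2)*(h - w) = h^3 - h^2*w - 10*h^2 + 10*h*w + 16*h - 16*w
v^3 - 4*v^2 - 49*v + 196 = (v - 7)*(v - 4)*(v + 7)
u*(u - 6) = u^2 - 6*u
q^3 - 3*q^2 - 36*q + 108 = (q - 6)*(q - 3)*(q + 6)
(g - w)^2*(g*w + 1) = g^3*w - 2*g^2*w^2 + g^2 + g*w^3 - 2*g*w + w^2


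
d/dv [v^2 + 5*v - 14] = 2*v + 5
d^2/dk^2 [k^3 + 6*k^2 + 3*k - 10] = 6*k + 12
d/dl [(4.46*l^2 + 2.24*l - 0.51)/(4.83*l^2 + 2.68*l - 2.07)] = (1.1336*l^2 - 13.5378*l - 3.27)/(23.3289*l^4 + 25.8888*l^3 - 12.8138*l^2 - 11.0952*l + 4.2849)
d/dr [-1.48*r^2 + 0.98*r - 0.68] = 0.98 - 2.96*r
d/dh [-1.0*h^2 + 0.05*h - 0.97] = 0.05 - 2.0*h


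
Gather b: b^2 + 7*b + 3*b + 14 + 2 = b^2 + 10*b + 16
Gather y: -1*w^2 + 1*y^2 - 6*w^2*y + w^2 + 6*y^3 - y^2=-6*w^2*y + 6*y^3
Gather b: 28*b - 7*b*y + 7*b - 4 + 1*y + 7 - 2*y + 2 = b*(35 - 7*y) - y + 5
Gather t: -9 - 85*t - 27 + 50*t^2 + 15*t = 50*t^2 - 70*t - 36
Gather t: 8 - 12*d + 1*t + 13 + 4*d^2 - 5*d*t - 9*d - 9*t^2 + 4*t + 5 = 4*d^2 - 21*d - 9*t^2 + t*(5 - 5*d) + 26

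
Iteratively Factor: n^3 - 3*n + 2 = (n - 1)*(n^2 + n - 2) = (n - 1)*(n + 2)*(n - 1)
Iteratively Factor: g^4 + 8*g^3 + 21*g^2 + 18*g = (g + 3)*(g^3 + 5*g^2 + 6*g) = (g + 3)^2*(g^2 + 2*g) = (g + 2)*(g + 3)^2*(g)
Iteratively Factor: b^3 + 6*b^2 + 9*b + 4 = (b + 1)*(b^2 + 5*b + 4) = (b + 1)^2*(b + 4)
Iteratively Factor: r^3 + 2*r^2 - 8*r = (r + 4)*(r^2 - 2*r) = r*(r + 4)*(r - 2)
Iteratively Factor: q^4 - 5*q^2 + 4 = (q - 1)*(q^3 + q^2 - 4*q - 4) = (q - 1)*(q + 1)*(q^2 - 4) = (q - 2)*(q - 1)*(q + 1)*(q + 2)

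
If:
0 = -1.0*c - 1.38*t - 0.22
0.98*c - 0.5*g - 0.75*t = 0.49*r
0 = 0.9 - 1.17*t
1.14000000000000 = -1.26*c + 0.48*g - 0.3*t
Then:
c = -1.28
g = -0.51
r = -3.22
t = 0.77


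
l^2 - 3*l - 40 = (l - 8)*(l + 5)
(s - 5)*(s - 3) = s^2 - 8*s + 15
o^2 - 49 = (o - 7)*(o + 7)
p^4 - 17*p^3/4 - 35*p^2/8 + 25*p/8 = p*(p - 5)*(p - 1/2)*(p + 5/4)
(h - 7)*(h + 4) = h^2 - 3*h - 28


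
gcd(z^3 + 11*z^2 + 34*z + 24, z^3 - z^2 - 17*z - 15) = z + 1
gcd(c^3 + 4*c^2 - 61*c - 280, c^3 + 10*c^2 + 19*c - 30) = c + 5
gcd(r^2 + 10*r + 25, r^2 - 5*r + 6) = 1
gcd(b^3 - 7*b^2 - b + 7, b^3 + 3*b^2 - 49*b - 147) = b - 7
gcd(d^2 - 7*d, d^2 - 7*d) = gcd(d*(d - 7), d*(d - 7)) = d^2 - 7*d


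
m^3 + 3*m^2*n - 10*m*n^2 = m*(m - 2*n)*(m + 5*n)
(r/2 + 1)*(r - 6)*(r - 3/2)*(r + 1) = r^4/2 - 9*r^3/4 - 23*r^2/4 + 6*r + 9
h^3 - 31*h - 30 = (h - 6)*(h + 1)*(h + 5)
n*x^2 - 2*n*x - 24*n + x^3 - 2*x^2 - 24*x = (n + x)*(x - 6)*(x + 4)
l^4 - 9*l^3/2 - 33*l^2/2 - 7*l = l*(l - 7)*(l + 1/2)*(l + 2)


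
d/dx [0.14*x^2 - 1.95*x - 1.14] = 0.28*x - 1.95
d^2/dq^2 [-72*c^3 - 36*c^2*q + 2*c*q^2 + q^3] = 4*c + 6*q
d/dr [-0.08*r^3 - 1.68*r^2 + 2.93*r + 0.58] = -0.24*r^2 - 3.36*r + 2.93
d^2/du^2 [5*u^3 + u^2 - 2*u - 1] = 30*u + 2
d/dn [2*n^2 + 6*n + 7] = 4*n + 6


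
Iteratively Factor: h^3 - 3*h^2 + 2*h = (h - 2)*(h^2 - h) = (h - 2)*(h - 1)*(h)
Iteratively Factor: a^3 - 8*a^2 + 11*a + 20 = (a + 1)*(a^2 - 9*a + 20) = (a - 4)*(a + 1)*(a - 5)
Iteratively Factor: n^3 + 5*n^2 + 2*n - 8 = (n + 4)*(n^2 + n - 2) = (n - 1)*(n + 4)*(n + 2)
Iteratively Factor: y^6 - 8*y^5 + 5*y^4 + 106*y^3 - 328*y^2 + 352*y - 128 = (y - 4)*(y^5 - 4*y^4 - 11*y^3 + 62*y^2 - 80*y + 32) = (y - 4)*(y - 1)*(y^4 - 3*y^3 - 14*y^2 + 48*y - 32) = (y - 4)*(y - 2)*(y - 1)*(y^3 - y^2 - 16*y + 16) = (y - 4)*(y - 2)*(y - 1)*(y + 4)*(y^2 - 5*y + 4) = (y - 4)^2*(y - 2)*(y - 1)*(y + 4)*(y - 1)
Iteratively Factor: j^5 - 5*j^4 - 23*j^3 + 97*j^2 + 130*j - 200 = (j + 4)*(j^4 - 9*j^3 + 13*j^2 + 45*j - 50) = (j - 5)*(j + 4)*(j^3 - 4*j^2 - 7*j + 10) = (j - 5)^2*(j + 4)*(j^2 + j - 2) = (j - 5)^2*(j - 1)*(j + 4)*(j + 2)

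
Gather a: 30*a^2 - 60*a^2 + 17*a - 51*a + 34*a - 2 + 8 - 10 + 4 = -30*a^2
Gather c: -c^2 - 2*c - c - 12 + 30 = -c^2 - 3*c + 18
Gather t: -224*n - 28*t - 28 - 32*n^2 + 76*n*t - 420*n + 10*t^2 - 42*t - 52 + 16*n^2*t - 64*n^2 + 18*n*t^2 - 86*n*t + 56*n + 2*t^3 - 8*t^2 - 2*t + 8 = -96*n^2 - 588*n + 2*t^3 + t^2*(18*n + 2) + t*(16*n^2 - 10*n - 72) - 72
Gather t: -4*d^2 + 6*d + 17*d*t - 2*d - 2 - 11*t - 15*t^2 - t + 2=-4*d^2 + 4*d - 15*t^2 + t*(17*d - 12)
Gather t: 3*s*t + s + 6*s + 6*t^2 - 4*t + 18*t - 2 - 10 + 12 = 7*s + 6*t^2 + t*(3*s + 14)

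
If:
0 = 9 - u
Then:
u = 9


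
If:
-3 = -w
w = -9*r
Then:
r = -1/3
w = 3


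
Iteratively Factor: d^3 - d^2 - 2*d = (d)*(d^2 - d - 2) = d*(d - 2)*(d + 1)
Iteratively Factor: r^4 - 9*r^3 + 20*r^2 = (r - 4)*(r^3 - 5*r^2) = r*(r - 4)*(r^2 - 5*r) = r^2*(r - 4)*(r - 5)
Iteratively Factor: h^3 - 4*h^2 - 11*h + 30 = (h - 2)*(h^2 - 2*h - 15) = (h - 2)*(h + 3)*(h - 5)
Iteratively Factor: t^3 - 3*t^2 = (t - 3)*(t^2) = t*(t - 3)*(t)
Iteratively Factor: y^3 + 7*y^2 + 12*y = (y + 4)*(y^2 + 3*y) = (y + 3)*(y + 4)*(y)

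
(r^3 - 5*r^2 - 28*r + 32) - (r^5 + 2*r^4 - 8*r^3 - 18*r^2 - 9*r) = -r^5 - 2*r^4 + 9*r^3 + 13*r^2 - 19*r + 32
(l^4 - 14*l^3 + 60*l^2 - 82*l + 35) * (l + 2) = l^5 - 12*l^4 + 32*l^3 + 38*l^2 - 129*l + 70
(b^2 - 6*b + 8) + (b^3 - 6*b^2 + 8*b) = b^3 - 5*b^2 + 2*b + 8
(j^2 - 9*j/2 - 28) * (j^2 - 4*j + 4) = j^4 - 17*j^3/2 - 6*j^2 + 94*j - 112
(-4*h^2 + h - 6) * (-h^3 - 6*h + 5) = 4*h^5 - h^4 + 30*h^3 - 26*h^2 + 41*h - 30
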